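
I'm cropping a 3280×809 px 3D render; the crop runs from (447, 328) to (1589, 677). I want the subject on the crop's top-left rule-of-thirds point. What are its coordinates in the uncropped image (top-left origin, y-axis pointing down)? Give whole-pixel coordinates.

x = 828 px, y = 444 px

Crop width = 1589 − 447 = 1142 px; one third is 380.67 px.
Crop height = 677 − 328 = 349 px; one third is 116.33 px.
The top-left point is one-third across and one-third down within the crop:
x = 447 + 1 × 380.67 ≈ 828; y = 328 + 1 × 116.33 ≈ 444.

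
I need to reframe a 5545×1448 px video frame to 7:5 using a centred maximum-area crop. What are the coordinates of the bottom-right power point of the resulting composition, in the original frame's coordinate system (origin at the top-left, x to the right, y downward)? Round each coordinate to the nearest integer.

(3110, 965)

5545/1448 > 7/5, so the 7:5 crop keeps the full height 1448 and trims width to 1448 × 7/5 = 2027.20 px.
Left offset = (5545 − 2027.20)/2 = 1758.90 px; top offset = 0.
Bottom-right is two-thirds across and two-thirds down within the crop:
x = 1758.90 + 2 × 2027.20/3 ≈ 3110; y = 0.00 + 2 × 1448.00/3 ≈ 965.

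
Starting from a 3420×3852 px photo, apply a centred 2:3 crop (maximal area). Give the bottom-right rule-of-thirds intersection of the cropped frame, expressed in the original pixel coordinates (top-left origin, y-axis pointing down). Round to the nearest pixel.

3420/3852 > 2/3, so the 2:3 crop keeps the full height 3852 and trims width to 3852 × 2/3 = 2568.00 px.
Left offset = (3420 − 2568.00)/2 = 426.00 px; top offset = 0.
Bottom-right is two-thirds across and two-thirds down within the crop:
x = 426.00 + 2 × 2568.00/3 ≈ 2138; y = 0.00 + 2 × 3852.00/3 ≈ 2568.

x = 2138 px, y = 2568 px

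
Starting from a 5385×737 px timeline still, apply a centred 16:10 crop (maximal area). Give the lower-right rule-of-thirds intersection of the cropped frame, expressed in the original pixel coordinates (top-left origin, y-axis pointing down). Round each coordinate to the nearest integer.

5385/737 > 16/10, so the 16:10 crop keeps the full height 737 and trims width to 737 × 16/10 = 1179.20 px.
Left offset = (5385 − 1179.20)/2 = 2102.90 px; top offset = 0.
Lower-right is two-thirds across and two-thirds down within the crop:
x = 2102.90 + 2 × 1179.20/3 ≈ 2889; y = 0.00 + 2 × 737.00/3 ≈ 491.

x = 2889 px, y = 491 px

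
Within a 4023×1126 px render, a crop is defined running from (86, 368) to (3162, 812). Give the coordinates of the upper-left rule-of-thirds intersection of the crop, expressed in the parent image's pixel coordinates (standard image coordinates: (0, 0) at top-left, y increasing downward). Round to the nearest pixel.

(1111, 516)

Crop width = 3162 − 86 = 3076 px; one third is 1025.33 px.
Crop height = 812 − 368 = 444 px; one third is 148.00 px.
The upper-left point is one-third across and one-third down within the crop:
x = 86 + 1 × 1025.33 ≈ 1111; y = 368 + 1 × 148.00 ≈ 516.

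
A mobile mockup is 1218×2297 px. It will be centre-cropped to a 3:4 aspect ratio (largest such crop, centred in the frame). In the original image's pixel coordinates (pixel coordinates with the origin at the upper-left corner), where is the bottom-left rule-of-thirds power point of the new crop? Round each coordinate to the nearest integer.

x = 406 px, y = 1419 px

1218/2297 < 3/4, so the 3:4 crop keeps the full width 1218 and trims height to 1218 × 4/3 = 1624.00 px.
Top offset = (2297 − 1624.00)/2 = 336.50 px; left offset = 0.
Bottom-left is one-third across and two-thirds down within the crop:
x = 0.00 + 1 × 1218.00/3 ≈ 406; y = 336.50 + 2 × 1624.00/3 ≈ 1419.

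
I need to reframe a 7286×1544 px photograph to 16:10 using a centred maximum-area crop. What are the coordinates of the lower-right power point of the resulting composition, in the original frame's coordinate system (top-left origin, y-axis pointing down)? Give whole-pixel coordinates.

x = 4055 px, y = 1029 px

7286/1544 > 16/10, so the 16:10 crop keeps the full height 1544 and trims width to 1544 × 16/10 = 2470.40 px.
Left offset = (7286 − 2470.40)/2 = 2407.80 px; top offset = 0.
Lower-right is two-thirds across and two-thirds down within the crop:
x = 2407.80 + 2 × 2470.40/3 ≈ 4055; y = 0.00 + 2 × 1544.00/3 ≈ 1029.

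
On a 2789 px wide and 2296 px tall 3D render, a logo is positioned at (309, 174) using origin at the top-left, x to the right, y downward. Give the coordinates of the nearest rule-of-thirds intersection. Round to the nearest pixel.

Third lines: x ∈ {930, 1859}, y ∈ {765, 1531}.
309 is closer to x = 930; 174 is closer to y = 765.
So the nearest intersection is the upper-left power point.

(930, 765)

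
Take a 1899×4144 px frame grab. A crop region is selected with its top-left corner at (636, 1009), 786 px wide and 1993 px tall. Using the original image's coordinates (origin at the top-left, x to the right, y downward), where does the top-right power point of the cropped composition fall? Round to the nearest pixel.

One third of the crop width 786 is 262.00 px.
One third of the crop height 1993 is 664.33 px.
The top-right point is two-thirds across and one-third down within the crop:
x = 636 + 2 × 262.00 ≈ 1160; y = 1009 + 1 × 664.33 ≈ 1673.

x = 1160 px, y = 1673 px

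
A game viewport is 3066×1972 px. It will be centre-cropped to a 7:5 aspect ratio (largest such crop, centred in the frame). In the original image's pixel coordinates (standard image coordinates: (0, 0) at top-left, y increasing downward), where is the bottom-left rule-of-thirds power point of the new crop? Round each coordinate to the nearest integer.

x = 1073 px, y = 1315 px

3066/1972 > 7/5, so the 7:5 crop keeps the full height 1972 and trims width to 1972 × 7/5 = 2760.80 px.
Left offset = (3066 − 2760.80)/2 = 152.60 px; top offset = 0.
Bottom-left is one-third across and two-thirds down within the crop:
x = 152.60 + 1 × 2760.80/3 ≈ 1073; y = 0.00 + 2 × 1972.00/3 ≈ 1315.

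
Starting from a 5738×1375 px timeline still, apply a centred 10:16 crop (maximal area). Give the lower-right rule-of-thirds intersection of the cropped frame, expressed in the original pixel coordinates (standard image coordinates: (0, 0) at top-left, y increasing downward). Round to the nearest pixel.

5738/1375 > 10/16, so the 10:16 crop keeps the full height 1375 and trims width to 1375 × 10/16 = 859.38 px.
Left offset = (5738 − 859.38)/2 = 2439.31 px; top offset = 0.
Lower-right is two-thirds across and two-thirds down within the crop:
x = 2439.31 + 2 × 859.38/3 ≈ 3012; y = 0.00 + 2 × 1375.00/3 ≈ 917.

(3012, 917)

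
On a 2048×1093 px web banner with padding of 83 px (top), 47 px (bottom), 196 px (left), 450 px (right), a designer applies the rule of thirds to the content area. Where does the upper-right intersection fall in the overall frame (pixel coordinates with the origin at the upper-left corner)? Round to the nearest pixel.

Content width = 2048 − 196 − 450 = 1402 px; content height = 1093 − 83 − 47 = 963 px.
Upper-right is two-thirds across and one-third down within the content area.
x = 196 + 2 × 1402/3 = 196 + 934.67 ≈ 1131
y = 83 + 1 × 963/3 = 83 + 321.00 ≈ 404

x = 1131 px, y = 404 px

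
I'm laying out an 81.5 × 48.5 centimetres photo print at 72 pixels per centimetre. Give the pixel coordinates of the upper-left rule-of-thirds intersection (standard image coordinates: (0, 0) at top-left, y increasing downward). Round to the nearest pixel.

x = 1956 px, y = 1164 px

In pixels the canvas is 81.5 × 72 = 5868 wide and 48.5 × 72 = 3492 tall.
The upper-left point is one-third across and one-third down:
x = 1 × 5868/3 ≈ 1956; y = 1 × 3492/3 ≈ 1164.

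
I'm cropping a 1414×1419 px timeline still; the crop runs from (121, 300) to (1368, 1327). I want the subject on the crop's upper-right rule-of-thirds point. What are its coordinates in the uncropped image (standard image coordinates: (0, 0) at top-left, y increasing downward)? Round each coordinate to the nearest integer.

Crop width = 1368 − 121 = 1247 px; one third is 415.67 px.
Crop height = 1327 − 300 = 1027 px; one third is 342.33 px.
The upper-right point is two-thirds across and one-third down within the crop:
x = 121 + 2 × 415.67 ≈ 952; y = 300 + 1 × 342.33 ≈ 642.

(952, 642)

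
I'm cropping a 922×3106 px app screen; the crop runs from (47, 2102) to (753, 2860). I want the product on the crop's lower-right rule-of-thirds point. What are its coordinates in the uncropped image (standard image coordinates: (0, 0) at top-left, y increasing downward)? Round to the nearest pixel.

Crop width = 753 − 47 = 706 px; one third is 235.33 px.
Crop height = 2860 − 2102 = 758 px; one third is 252.67 px.
The lower-right point is two-thirds across and two-thirds down within the crop:
x = 47 + 2 × 235.33 ≈ 518; y = 2102 + 2 × 252.67 ≈ 2607.

(518, 2607)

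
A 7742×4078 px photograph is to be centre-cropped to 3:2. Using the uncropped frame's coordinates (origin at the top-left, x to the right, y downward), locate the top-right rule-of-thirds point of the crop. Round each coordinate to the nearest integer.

7742/4078 > 3/2, so the 3:2 crop keeps the full height 4078 and trims width to 4078 × 3/2 = 6117.00 px.
Left offset = (7742 − 6117.00)/2 = 812.50 px; top offset = 0.
Top-right is two-thirds across and one-third down within the crop:
x = 812.50 + 2 × 6117.00/3 ≈ 4891; y = 0.00 + 1 × 4078.00/3 ≈ 1359.

x = 4891 px, y = 1359 px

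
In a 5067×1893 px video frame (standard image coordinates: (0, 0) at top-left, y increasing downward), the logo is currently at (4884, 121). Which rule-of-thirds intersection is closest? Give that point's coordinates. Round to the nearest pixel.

x = 3378 px, y = 631 px

Third lines: x ∈ {1689, 3378}, y ∈ {631, 1262}.
4884 is closer to x = 3378; 121 is closer to y = 631.
So the nearest intersection is the upper-right power point.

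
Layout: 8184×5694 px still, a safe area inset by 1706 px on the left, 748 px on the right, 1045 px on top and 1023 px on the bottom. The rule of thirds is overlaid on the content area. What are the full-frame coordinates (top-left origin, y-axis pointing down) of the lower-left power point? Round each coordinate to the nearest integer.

x = 3616 px, y = 3462 px

Content width = 8184 − 1706 − 748 = 5730 px; content height = 5694 − 1045 − 1023 = 3626 px.
Lower-left is one-third across and two-thirds down within the content area.
x = 1706 + 1 × 5730/3 = 1706 + 1910.00 ≈ 3616
y = 1045 + 2 × 3626/3 = 1045 + 2417.33 ≈ 3462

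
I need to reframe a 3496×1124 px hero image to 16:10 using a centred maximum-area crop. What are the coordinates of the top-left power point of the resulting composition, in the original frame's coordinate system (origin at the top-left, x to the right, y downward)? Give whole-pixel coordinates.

3496/1124 > 16/10, so the 16:10 crop keeps the full height 1124 and trims width to 1124 × 16/10 = 1798.40 px.
Left offset = (3496 − 1798.40)/2 = 848.80 px; top offset = 0.
Top-left is one-third across and one-third down within the crop:
x = 848.80 + 1 × 1798.40/3 ≈ 1448; y = 0.00 + 1 × 1124.00/3 ≈ 375.

(1448, 375)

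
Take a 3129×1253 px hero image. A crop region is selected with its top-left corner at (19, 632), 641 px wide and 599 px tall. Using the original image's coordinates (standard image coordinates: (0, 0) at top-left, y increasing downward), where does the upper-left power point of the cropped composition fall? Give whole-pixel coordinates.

One third of the crop width 641 is 213.67 px.
One third of the crop height 599 is 199.67 px.
The upper-left point is one-third across and one-third down within the crop:
x = 19 + 1 × 213.67 ≈ 233; y = 632 + 1 × 199.67 ≈ 832.

(233, 832)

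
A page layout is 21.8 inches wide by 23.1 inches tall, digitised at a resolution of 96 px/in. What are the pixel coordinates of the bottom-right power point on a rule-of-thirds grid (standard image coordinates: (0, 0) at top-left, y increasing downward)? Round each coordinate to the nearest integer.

(1395, 1478)

In pixels the canvas is 21.8 × 96 = 2092.8 wide and 23.1 × 96 = 2217.6 tall.
The bottom-right point is two-thirds across and two-thirds down:
x = 2 × 2092.8/3 ≈ 1395; y = 2 × 2217.6/3 ≈ 1478.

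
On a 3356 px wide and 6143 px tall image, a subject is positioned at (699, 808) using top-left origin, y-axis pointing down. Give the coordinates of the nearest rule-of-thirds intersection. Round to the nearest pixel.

x = 1119 px, y = 2048 px

Third lines: x ∈ {1119, 2237}, y ∈ {2048, 4095}.
699 is closer to x = 1119; 808 is closer to y = 2048.
So the nearest intersection is the upper-left power point.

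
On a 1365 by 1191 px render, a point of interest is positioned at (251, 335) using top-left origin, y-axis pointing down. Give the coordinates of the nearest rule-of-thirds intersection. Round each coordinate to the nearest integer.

x = 455 px, y = 397 px

Third lines: x ∈ {455, 910}, y ∈ {397, 794}.
251 is closer to x = 455; 335 is closer to y = 397.
So the nearest intersection is the upper-left power point.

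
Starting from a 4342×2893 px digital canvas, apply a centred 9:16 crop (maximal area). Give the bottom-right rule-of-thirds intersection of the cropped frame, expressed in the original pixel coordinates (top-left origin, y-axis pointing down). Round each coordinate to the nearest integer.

4342/2893 > 9/16, so the 9:16 crop keeps the full height 2893 and trims width to 2893 × 9/16 = 1627.31 px.
Left offset = (4342 − 1627.31)/2 = 1357.34 px; top offset = 0.
Bottom-right is two-thirds across and two-thirds down within the crop:
x = 1357.34 + 2 × 1627.31/3 ≈ 2442; y = 0.00 + 2 × 2893.00/3 ≈ 1929.

(2442, 1929)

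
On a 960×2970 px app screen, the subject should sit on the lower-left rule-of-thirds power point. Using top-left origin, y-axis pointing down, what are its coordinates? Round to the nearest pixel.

x = 320 px, y = 1980 px

The lower-left point sits one-third of the way across and two-thirds of the way down.
x = 1 × 960/3 ≈ 320; y = 2 × 2970/3 ≈ 1980.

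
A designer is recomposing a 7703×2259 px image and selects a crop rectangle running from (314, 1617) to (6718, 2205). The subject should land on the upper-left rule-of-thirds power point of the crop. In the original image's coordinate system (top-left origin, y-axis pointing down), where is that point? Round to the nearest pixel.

Crop width = 6718 − 314 = 6404 px; one third is 2134.67 px.
Crop height = 2205 − 1617 = 588 px; one third is 196.00 px.
The upper-left point is one-third across and one-third down within the crop:
x = 314 + 1 × 2134.67 ≈ 2449; y = 1617 + 1 × 196.00 ≈ 1813.

x = 2449 px, y = 1813 px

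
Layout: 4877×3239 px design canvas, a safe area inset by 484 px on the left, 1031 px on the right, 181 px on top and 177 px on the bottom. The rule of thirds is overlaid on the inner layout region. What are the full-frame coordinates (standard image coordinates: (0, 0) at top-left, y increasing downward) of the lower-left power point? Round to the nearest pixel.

(1605, 2102)

Content width = 4877 − 484 − 1031 = 3362 px; content height = 3239 − 181 − 177 = 2881 px.
Lower-left is one-third across and two-thirds down within the inner layout region.
x = 484 + 1 × 3362/3 = 484 + 1120.67 ≈ 1605
y = 181 + 2 × 2881/3 = 181 + 1920.67 ≈ 2102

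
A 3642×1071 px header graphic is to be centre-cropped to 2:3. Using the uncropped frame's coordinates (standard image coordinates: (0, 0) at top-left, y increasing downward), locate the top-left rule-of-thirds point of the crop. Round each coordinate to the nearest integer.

x = 1702 px, y = 357 px

3642/1071 > 2/3, so the 2:3 crop keeps the full height 1071 and trims width to 1071 × 2/3 = 714.00 px.
Left offset = (3642 − 714.00)/2 = 1464.00 px; top offset = 0.
Top-left is one-third across and one-third down within the crop:
x = 1464.00 + 1 × 714.00/3 ≈ 1702; y = 0.00 + 1 × 1071.00/3 ≈ 357.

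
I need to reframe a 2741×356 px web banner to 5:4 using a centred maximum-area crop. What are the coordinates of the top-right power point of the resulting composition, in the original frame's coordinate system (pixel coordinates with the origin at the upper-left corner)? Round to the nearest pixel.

2741/356 > 5/4, so the 5:4 crop keeps the full height 356 and trims width to 356 × 5/4 = 445.00 px.
Left offset = (2741 − 445.00)/2 = 1148.00 px; top offset = 0.
Top-right is two-thirds across and one-third down within the crop:
x = 1148.00 + 2 × 445.00/3 ≈ 1445; y = 0.00 + 1 × 356.00/3 ≈ 119.

(1445, 119)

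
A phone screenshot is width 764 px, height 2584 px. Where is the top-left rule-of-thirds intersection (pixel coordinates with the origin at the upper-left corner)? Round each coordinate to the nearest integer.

The top-left point sits one-third of the way across and one-third of the way down.
x = 1 × 764/3 ≈ 255; y = 1 × 2584/3 ≈ 861.

(255, 861)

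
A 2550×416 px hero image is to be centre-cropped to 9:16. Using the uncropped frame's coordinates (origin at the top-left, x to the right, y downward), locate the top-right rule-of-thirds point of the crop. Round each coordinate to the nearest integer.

2550/416 > 9/16, so the 9:16 crop keeps the full height 416 and trims width to 416 × 9/16 = 234.00 px.
Left offset = (2550 − 234.00)/2 = 1158.00 px; top offset = 0.
Top-right is two-thirds across and one-third down within the crop:
x = 1158.00 + 2 × 234.00/3 ≈ 1314; y = 0.00 + 1 × 416.00/3 ≈ 139.

(1314, 139)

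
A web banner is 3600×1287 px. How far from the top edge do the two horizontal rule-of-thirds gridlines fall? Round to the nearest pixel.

429 px and 858 px

1287 / 3 = 429, so the horizontal lines sit at one and two thirds of 1287.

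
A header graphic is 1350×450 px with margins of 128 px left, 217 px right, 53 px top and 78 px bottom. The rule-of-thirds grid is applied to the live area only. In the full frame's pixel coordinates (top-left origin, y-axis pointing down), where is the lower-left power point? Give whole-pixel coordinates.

Content width = 1350 − 128 − 217 = 1005 px; content height = 450 − 53 − 78 = 319 px.
Lower-left is one-third across and two-thirds down within the live area.
x = 128 + 1 × 1005/3 = 128 + 335.00 ≈ 463
y = 53 + 2 × 319/3 = 53 + 212.67 ≈ 266

(463, 266)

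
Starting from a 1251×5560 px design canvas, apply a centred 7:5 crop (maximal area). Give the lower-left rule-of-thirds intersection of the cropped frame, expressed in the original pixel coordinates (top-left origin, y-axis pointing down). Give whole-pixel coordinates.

x = 417 px, y = 2929 px

1251/5560 < 7/5, so the 7:5 crop keeps the full width 1251 and trims height to 1251 × 5/7 = 893.57 px.
Top offset = (5560 − 893.57)/2 = 2333.21 px; left offset = 0.
Lower-left is one-third across and two-thirds down within the crop:
x = 0.00 + 1 × 1251.00/3 ≈ 417; y = 2333.21 + 2 × 893.57/3 ≈ 2929.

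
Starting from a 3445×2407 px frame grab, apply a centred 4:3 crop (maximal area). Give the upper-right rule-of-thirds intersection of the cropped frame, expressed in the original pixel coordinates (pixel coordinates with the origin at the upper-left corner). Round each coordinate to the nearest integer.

x = 2257 px, y = 802 px

3445/2407 > 4/3, so the 4:3 crop keeps the full height 2407 and trims width to 2407 × 4/3 = 3209.33 px.
Left offset = (3445 − 3209.33)/2 = 117.83 px; top offset = 0.
Upper-right is two-thirds across and one-third down within the crop:
x = 117.83 + 2 × 3209.33/3 ≈ 2257; y = 0.00 + 1 × 2407.00/3 ≈ 802.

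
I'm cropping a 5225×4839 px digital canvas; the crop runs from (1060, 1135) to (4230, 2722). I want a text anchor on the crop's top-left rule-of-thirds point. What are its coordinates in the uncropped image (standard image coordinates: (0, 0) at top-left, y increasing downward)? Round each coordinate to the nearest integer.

x = 2117 px, y = 1664 px

Crop width = 4230 − 1060 = 3170 px; one third is 1056.67 px.
Crop height = 2722 − 1135 = 1587 px; one third is 529.00 px.
The top-left point is one-third across and one-third down within the crop:
x = 1060 + 1 × 1056.67 ≈ 2117; y = 1135 + 1 × 529.00 ≈ 1664.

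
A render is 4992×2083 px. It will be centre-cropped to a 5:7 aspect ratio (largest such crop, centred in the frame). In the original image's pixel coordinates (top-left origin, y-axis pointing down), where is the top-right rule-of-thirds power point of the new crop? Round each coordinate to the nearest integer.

4992/2083 > 5/7, so the 5:7 crop keeps the full height 2083 and trims width to 2083 × 5/7 = 1487.86 px.
Left offset = (4992 − 1487.86)/2 = 1752.07 px; top offset = 0.
Top-right is two-thirds across and one-third down within the crop:
x = 1752.07 + 2 × 1487.86/3 ≈ 2744; y = 0.00 + 1 × 2083.00/3 ≈ 694.

(2744, 694)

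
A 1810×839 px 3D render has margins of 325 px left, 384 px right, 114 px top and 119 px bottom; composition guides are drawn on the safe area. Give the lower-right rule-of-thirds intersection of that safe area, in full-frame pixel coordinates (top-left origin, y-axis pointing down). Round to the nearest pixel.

(1059, 518)

Content width = 1810 − 325 − 384 = 1101 px; content height = 839 − 114 − 119 = 606 px.
Lower-right is two-thirds across and two-thirds down within the safe area.
x = 325 + 2 × 1101/3 = 325 + 734.00 ≈ 1059
y = 114 + 2 × 606/3 = 114 + 404.00 ≈ 518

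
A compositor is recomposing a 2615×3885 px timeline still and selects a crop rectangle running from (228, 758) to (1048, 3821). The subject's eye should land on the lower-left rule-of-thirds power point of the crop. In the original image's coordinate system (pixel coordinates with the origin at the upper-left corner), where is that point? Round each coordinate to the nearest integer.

Crop width = 1048 − 228 = 820 px; one third is 273.33 px.
Crop height = 3821 − 758 = 3063 px; one third is 1021.00 px.
The lower-left point is one-third across and two-thirds down within the crop:
x = 228 + 1 × 273.33 ≈ 501; y = 758 + 2 × 1021.00 ≈ 2800.

x = 501 px, y = 2800 px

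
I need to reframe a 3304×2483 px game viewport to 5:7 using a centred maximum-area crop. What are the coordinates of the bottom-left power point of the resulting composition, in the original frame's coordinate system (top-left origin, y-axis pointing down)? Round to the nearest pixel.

(1356, 1655)

3304/2483 > 5/7, so the 5:7 crop keeps the full height 2483 and trims width to 2483 × 5/7 = 1773.57 px.
Left offset = (3304 − 1773.57)/2 = 765.21 px; top offset = 0.
Bottom-left is one-third across and two-thirds down within the crop:
x = 765.21 + 1 × 1773.57/3 ≈ 1356; y = 0.00 + 2 × 2483.00/3 ≈ 1655.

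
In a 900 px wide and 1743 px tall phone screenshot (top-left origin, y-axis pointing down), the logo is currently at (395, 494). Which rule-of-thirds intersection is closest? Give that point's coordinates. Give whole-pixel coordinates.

x = 300 px, y = 581 px

Third lines: x ∈ {300, 600}, y ∈ {581, 1162}.
395 is closer to x = 300; 494 is closer to y = 581.
So the nearest intersection is the upper-left power point.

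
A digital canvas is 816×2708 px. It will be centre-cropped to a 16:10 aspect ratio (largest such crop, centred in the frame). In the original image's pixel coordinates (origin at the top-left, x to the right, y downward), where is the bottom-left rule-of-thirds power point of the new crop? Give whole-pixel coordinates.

(272, 1439)

816/2708 < 16/10, so the 16:10 crop keeps the full width 816 and trims height to 816 × 10/16 = 510.00 px.
Top offset = (2708 − 510.00)/2 = 1099.00 px; left offset = 0.
Bottom-left is one-third across and two-thirds down within the crop:
x = 0.00 + 1 × 816.00/3 ≈ 272; y = 1099.00 + 2 × 510.00/3 ≈ 1439.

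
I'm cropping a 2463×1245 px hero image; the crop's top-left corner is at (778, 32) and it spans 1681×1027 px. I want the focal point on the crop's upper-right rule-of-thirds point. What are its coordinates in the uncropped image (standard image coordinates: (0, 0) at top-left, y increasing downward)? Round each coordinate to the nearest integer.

x = 1899 px, y = 374 px

One third of the crop width 1681 is 560.33 px.
One third of the crop height 1027 is 342.33 px.
The upper-right point is two-thirds across and one-third down within the crop:
x = 778 + 2 × 560.33 ≈ 1899; y = 32 + 1 × 342.33 ≈ 374.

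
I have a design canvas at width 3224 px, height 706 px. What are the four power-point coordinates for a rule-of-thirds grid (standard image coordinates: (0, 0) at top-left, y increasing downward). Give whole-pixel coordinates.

One third of 3224 is 1074.67; one third of 706 is 235.33.
Vertical third lines at x = 1075 and x = 2149; horizontal third lines at y = 235 and y = 471.

(1075, 235), (2149, 235), (1075, 471), (2149, 471)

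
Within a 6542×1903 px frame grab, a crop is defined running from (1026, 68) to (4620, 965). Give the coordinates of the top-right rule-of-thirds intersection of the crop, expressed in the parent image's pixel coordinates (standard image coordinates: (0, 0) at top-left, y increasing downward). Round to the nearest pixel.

x = 3422 px, y = 367 px

Crop width = 4620 − 1026 = 3594 px; one third is 1198.00 px.
Crop height = 965 − 68 = 897 px; one third is 299.00 px.
The top-right point is two-thirds across and one-third down within the crop:
x = 1026 + 2 × 1198.00 ≈ 3422; y = 68 + 1 × 299.00 ≈ 367.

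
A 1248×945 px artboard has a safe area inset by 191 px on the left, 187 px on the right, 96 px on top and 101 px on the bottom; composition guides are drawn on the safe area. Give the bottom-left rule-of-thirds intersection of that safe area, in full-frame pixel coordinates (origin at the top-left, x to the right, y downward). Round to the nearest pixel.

x = 481 px, y = 595 px

Content width = 1248 − 191 − 187 = 870 px; content height = 945 − 96 − 101 = 748 px.
Bottom-left is one-third across and two-thirds down within the safe area.
x = 191 + 1 × 870/3 = 191 + 290.00 ≈ 481
y = 96 + 2 × 748/3 = 96 + 498.67 ≈ 595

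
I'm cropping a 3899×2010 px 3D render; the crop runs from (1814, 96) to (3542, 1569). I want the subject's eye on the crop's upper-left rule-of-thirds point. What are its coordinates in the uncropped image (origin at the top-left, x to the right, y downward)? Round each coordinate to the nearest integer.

Crop width = 3542 − 1814 = 1728 px; one third is 576.00 px.
Crop height = 1569 − 96 = 1473 px; one third is 491.00 px.
The upper-left point is one-third across and one-third down within the crop:
x = 1814 + 1 × 576.00 ≈ 2390; y = 96 + 1 × 491.00 ≈ 587.

(2390, 587)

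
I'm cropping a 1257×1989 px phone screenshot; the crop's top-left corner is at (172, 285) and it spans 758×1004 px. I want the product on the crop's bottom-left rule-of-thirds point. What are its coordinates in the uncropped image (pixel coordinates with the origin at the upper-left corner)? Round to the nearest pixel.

(425, 954)

One third of the crop width 758 is 252.67 px.
One third of the crop height 1004 is 334.67 px.
The bottom-left point is one-third across and two-thirds down within the crop:
x = 172 + 1 × 252.67 ≈ 425; y = 285 + 2 × 334.67 ≈ 954.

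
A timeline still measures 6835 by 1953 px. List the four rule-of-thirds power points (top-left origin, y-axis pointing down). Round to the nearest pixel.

One third of 6835 is 2278.33; one third of 1953 is 651.
Vertical third lines at x = 2278 and x = 4557; horizontal third lines at y = 651 and y = 1302.

(2278, 651), (4557, 651), (2278, 1302), (4557, 1302)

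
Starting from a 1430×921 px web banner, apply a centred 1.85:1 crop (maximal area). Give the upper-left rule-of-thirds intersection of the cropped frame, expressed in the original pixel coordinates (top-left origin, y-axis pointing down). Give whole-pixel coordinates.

x = 477 px, y = 332 px

1430/921 < 1.85/1, so the 1.85:1 crop keeps the full width 1430 and trims height to 1430 × 1/1.85 = 772.97 px.
Top offset = (921 − 772.97)/2 = 74.01 px; left offset = 0.
Upper-left is one-third across and one-third down within the crop:
x = 0.00 + 1 × 1430.00/3 ≈ 477; y = 74.01 + 1 × 772.97/3 ≈ 332.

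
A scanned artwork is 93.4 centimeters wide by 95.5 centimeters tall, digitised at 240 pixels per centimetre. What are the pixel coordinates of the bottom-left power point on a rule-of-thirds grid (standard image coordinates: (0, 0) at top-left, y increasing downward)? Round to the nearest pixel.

In pixels the canvas is 93.4 × 240 = 22416 wide and 95.5 × 240 = 22920 tall.
The bottom-left point is one-third across and two-thirds down:
x = 1 × 22416/3 ≈ 7472; y = 2 × 22920/3 ≈ 15280.

(7472, 15280)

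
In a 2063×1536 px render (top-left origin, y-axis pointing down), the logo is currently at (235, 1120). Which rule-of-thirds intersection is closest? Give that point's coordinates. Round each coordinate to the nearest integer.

x = 688 px, y = 1024 px

Third lines: x ∈ {688, 1375}, y ∈ {512, 1024}.
235 is closer to x = 688; 1120 is closer to y = 1024.
So the nearest intersection is the lower-left power point.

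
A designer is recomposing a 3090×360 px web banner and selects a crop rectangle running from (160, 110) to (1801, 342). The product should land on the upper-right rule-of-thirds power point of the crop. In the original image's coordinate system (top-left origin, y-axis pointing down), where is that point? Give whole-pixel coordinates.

x = 1254 px, y = 187 px

Crop width = 1801 − 160 = 1641 px; one third is 547.00 px.
Crop height = 342 − 110 = 232 px; one third is 77.33 px.
The upper-right point is two-thirds across and one-third down within the crop:
x = 160 + 2 × 547.00 ≈ 1254; y = 110 + 1 × 77.33 ≈ 187.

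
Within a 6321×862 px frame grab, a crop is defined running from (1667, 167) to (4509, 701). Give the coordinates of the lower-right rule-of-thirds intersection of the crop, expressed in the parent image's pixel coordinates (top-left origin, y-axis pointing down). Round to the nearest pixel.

Crop width = 4509 − 1667 = 2842 px; one third is 947.33 px.
Crop height = 701 − 167 = 534 px; one third is 178.00 px.
The lower-right point is two-thirds across and two-thirds down within the crop:
x = 1667 + 2 × 947.33 ≈ 3562; y = 167 + 2 × 178.00 ≈ 523.

(3562, 523)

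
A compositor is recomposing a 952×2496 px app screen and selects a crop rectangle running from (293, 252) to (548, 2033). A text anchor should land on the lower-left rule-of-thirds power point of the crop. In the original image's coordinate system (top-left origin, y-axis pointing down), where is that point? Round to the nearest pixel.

x = 378 px, y = 1439 px

Crop width = 548 − 293 = 255 px; one third is 85.00 px.
Crop height = 2033 − 252 = 1781 px; one third is 593.67 px.
The lower-left point is one-third across and two-thirds down within the crop:
x = 293 + 1 × 85.00 ≈ 378; y = 252 + 2 × 593.67 ≈ 1439.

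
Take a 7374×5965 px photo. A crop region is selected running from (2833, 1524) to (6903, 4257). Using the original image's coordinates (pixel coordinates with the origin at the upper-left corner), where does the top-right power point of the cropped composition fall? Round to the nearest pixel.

(5546, 2435)

Crop width = 6903 − 2833 = 4070 px; one third is 1356.67 px.
Crop height = 4257 − 1524 = 2733 px; one third is 911.00 px.
The top-right point is two-thirds across and one-third down within the crop:
x = 2833 + 2 × 1356.67 ≈ 5546; y = 1524 + 1 × 911.00 ≈ 2435.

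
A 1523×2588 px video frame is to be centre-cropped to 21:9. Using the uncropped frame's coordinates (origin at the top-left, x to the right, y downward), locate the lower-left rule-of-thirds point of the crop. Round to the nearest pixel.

x = 508 px, y = 1403 px

1523/2588 < 21/9, so the 21:9 crop keeps the full width 1523 and trims height to 1523 × 9/21 = 652.71 px.
Top offset = (2588 − 652.71)/2 = 967.64 px; left offset = 0.
Lower-left is one-third across and two-thirds down within the crop:
x = 0.00 + 1 × 1523.00/3 ≈ 508; y = 967.64 + 2 × 652.71/3 ≈ 1403.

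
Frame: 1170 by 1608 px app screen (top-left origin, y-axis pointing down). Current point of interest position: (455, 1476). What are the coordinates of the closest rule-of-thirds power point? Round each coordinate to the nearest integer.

Third lines: x ∈ {390, 780}, y ∈ {536, 1072}.
455 is closer to x = 390; 1476 is closer to y = 1072.
So the nearest intersection is the lower-left power point.

x = 390 px, y = 1072 px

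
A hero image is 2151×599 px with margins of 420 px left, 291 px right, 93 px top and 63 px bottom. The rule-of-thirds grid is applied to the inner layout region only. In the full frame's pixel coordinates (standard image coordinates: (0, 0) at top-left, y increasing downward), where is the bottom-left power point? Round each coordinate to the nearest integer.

x = 900 px, y = 388 px

Content width = 2151 − 420 − 291 = 1440 px; content height = 599 − 93 − 63 = 443 px.
Bottom-left is one-third across and two-thirds down within the inner layout region.
x = 420 + 1 × 1440/3 = 420 + 480.00 ≈ 900
y = 93 + 2 × 443/3 = 93 + 295.33 ≈ 388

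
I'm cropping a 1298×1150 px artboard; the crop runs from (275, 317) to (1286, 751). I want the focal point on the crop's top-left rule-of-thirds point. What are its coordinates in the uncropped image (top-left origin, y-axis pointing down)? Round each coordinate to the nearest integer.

Crop width = 1286 − 275 = 1011 px; one third is 337.00 px.
Crop height = 751 − 317 = 434 px; one third is 144.67 px.
The top-left point is one-third across and one-third down within the crop:
x = 275 + 1 × 337.00 ≈ 612; y = 317 + 1 × 144.67 ≈ 462.

(612, 462)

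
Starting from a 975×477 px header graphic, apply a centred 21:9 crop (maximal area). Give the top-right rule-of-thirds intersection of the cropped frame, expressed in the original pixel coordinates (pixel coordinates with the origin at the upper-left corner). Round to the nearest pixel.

975/477 < 21/9, so the 21:9 crop keeps the full width 975 and trims height to 975 × 9/21 = 417.86 px.
Top offset = (477 − 417.86)/2 = 29.57 px; left offset = 0.
Top-right is two-thirds across and one-third down within the crop:
x = 0.00 + 2 × 975.00/3 ≈ 650; y = 29.57 + 1 × 417.86/3 ≈ 169.

x = 650 px, y = 169 px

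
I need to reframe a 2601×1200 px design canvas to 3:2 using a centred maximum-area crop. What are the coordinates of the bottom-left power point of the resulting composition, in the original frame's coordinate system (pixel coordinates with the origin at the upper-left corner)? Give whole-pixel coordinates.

2601/1200 > 3/2, so the 3:2 crop keeps the full height 1200 and trims width to 1200 × 3/2 = 1800.00 px.
Left offset = (2601 − 1800.00)/2 = 400.50 px; top offset = 0.
Bottom-left is one-third across and two-thirds down within the crop:
x = 400.50 + 1 × 1800.00/3 ≈ 1001; y = 0.00 + 2 × 1200.00/3 ≈ 800.

(1001, 800)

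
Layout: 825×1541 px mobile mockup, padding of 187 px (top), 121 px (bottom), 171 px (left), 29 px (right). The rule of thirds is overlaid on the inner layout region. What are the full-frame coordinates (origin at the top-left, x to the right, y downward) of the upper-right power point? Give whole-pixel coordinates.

Content width = 825 − 171 − 29 = 625 px; content height = 1541 − 187 − 121 = 1233 px.
Upper-right is two-thirds across and one-third down within the inner layout region.
x = 171 + 2 × 625/3 = 171 + 416.67 ≈ 588
y = 187 + 1 × 1233/3 = 187 + 411.00 ≈ 598

(588, 598)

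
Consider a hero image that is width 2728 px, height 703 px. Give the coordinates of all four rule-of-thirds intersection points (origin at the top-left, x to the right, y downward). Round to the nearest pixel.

One third of 2728 is 909.33; one third of 703 is 234.33.
Vertical third lines at x = 909 and x = 1819; horizontal third lines at y = 234 and y = 469.

(909, 234), (1819, 234), (909, 469), (1819, 469)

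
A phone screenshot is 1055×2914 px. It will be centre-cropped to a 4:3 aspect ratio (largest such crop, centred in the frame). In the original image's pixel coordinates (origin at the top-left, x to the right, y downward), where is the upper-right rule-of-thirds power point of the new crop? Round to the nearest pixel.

1055/2914 < 4/3, so the 4:3 crop keeps the full width 1055 and trims height to 1055 × 3/4 = 791.25 px.
Top offset = (2914 − 791.25)/2 = 1061.38 px; left offset = 0.
Upper-right is two-thirds across and one-third down within the crop:
x = 0.00 + 2 × 1055.00/3 ≈ 703; y = 1061.38 + 1 × 791.25/3 ≈ 1325.

(703, 1325)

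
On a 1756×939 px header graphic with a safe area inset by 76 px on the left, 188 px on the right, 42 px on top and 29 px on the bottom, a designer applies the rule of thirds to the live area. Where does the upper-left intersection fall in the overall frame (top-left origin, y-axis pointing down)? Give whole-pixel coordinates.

Content width = 1756 − 76 − 188 = 1492 px; content height = 939 − 42 − 29 = 868 px.
Upper-left is one-third across and one-third down within the live area.
x = 76 + 1 × 1492/3 = 76 + 497.33 ≈ 573
y = 42 + 1 × 868/3 = 42 + 289.33 ≈ 331

(573, 331)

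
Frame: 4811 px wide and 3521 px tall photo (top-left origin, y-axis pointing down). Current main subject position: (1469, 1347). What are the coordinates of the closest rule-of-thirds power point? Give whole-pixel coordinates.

Third lines: x ∈ {1604, 3207}, y ∈ {1174, 2347}.
1469 is closer to x = 1604; 1347 is closer to y = 1174.
So the nearest intersection is the upper-left power point.

(1604, 1174)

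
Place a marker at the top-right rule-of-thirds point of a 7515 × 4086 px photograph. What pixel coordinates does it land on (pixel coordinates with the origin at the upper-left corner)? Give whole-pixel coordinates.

The top-right point sits two-thirds of the way across and one-third of the way down.
x = 2 × 7515/3 ≈ 5010; y = 1 × 4086/3 ≈ 1362.

(5010, 1362)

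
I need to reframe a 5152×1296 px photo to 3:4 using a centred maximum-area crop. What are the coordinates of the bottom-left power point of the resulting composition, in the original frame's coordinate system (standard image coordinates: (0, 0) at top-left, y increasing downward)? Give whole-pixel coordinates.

5152/1296 > 3/4, so the 3:4 crop keeps the full height 1296 and trims width to 1296 × 3/4 = 972.00 px.
Left offset = (5152 − 972.00)/2 = 2090.00 px; top offset = 0.
Bottom-left is one-third across and two-thirds down within the crop:
x = 2090.00 + 1 × 972.00/3 ≈ 2414; y = 0.00 + 2 × 1296.00/3 ≈ 864.

x = 2414 px, y = 864 px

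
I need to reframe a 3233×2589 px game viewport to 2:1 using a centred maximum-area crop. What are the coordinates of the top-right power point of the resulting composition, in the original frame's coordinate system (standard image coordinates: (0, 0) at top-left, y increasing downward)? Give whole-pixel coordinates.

3233/2589 < 2/1, so the 2:1 crop keeps the full width 3233 and trims height to 3233 × 1/2 = 1616.50 px.
Top offset = (2589 − 1616.50)/2 = 486.25 px; left offset = 0.
Top-right is two-thirds across and one-third down within the crop:
x = 0.00 + 2 × 3233.00/3 ≈ 2155; y = 486.25 + 1 × 1616.50/3 ≈ 1025.

(2155, 1025)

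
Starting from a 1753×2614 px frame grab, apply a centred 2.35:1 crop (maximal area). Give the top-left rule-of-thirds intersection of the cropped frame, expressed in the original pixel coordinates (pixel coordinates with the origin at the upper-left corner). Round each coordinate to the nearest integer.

x = 584 px, y = 1183 px

1753/2614 < 2.35/1, so the 2.35:1 crop keeps the full width 1753 and trims height to 1753 × 1/2.35 = 745.96 px.
Top offset = (2614 − 745.96)/2 = 934.02 px; left offset = 0.
Top-left is one-third across and one-third down within the crop:
x = 0.00 + 1 × 1753.00/3 ≈ 584; y = 934.02 + 1 × 745.96/3 ≈ 1183.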